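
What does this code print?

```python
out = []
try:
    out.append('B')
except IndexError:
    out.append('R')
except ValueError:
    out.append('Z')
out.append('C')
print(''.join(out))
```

Execution trace: 'B' (try body, no exception) → 'C' (after the try/except). Output: BC

Answer: BC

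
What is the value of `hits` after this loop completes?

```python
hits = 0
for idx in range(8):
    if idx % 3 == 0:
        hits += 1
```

Count numbers divisible by 3 in range(8)
`hits` takes the values: 0 → 1 → 2 → 3

Answer: 3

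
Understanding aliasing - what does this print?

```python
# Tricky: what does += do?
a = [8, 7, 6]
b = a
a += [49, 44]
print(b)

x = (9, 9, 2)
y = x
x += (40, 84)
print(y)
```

Key concept: += behavior differs for mutable vs immutable.
Step by step:
`a = [8, 7, 6]` → a = [8, 7, 6]
`b = a` → b = [8, 7, 6] (same object as a)
`a += [49, 44]` → a = [8, 7, 6, 49, 44] (same object as b); b = [8, 7, 6, 49, 44] (same object as a)
`print(b)` → prints [8, 7, 6, 49, 44]
`x = (9, 9, 2)` → x = (9, 9, 2)
`y = x` → y = (9, 9, 2)
`x += (40, 84)` → x = (9, 9, 2, 40, 84)
`print(y)` → prints (9, 9, 2)

Answer:
[8, 7, 6, 49, 44]
(9, 9, 2)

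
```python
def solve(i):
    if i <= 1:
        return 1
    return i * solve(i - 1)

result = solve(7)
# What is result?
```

solve(7) = 7 * 6 * 5 * 4 * 3 * 2 * 1 = 5040

Answer: 5040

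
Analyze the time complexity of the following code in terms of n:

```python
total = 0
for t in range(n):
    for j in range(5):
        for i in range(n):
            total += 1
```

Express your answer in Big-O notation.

Each loop level contributes: n × 1 × n. Multiplying the contributions gives O(n^2).

Answer: O(n^2)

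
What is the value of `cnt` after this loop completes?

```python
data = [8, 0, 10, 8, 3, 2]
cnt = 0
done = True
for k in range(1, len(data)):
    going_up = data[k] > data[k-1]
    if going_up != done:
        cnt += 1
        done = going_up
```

Count direction changes in [8, 0, 10, 8, 3, 2]
`cnt` takes the values: 0 → 1 → 2 → 3

Answer: 3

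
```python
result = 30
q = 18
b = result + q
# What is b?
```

Trace:
`result = 30` → result = 30
`q = 18` → q = 18
`b = result + q` → b = 48
So b = 48

Answer: 48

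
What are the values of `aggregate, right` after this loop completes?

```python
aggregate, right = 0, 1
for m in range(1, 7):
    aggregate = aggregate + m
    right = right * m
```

Sum and factorial of 1 to 6
`aggregate, right` takes the values: (0, 1) → (1, 1) → (3, 1) → (3, 2) → (6, 2) → (6, 6) → (10, 6) → (10, 24) → (15, 24) → (15, 120) → (21, 120) → (21, 720)

Answer: 21, 720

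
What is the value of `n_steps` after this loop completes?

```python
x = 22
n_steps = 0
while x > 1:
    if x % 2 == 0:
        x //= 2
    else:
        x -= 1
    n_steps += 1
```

Steps to reduce 22 to 1
`n_steps` takes the values: 0 → 1 → 2 → 3 → 4 → 5 → 6

Answer: 6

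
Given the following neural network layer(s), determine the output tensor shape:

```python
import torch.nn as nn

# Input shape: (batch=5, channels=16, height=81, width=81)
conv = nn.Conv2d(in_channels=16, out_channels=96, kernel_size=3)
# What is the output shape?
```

Input: (5, 16, 81, 81) -> Output: (5, 96, 79, 79)

Answer: (5, 96, 79, 79)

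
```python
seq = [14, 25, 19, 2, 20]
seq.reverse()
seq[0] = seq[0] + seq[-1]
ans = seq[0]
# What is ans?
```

Trace:
`seq = [14, 25, 19, 2, 20]` → seq = [14, 25, 19, 2, 20]
`seq.reverse()` → seq = [20, 2, 19, 25, 14]
`seq[0] = seq[0] + seq[-1]` → seq = [34, 2, 19, 25, 14]
`ans = seq[0]` → ans = 34
So ans = 34

Answer: 34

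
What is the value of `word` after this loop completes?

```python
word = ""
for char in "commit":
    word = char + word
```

Reverse 'commit'
`word` takes the values: "" → "c" → "oc" → "moc" → "mmoc" → "immoc" → "timmoc"

Answer: "timmoc"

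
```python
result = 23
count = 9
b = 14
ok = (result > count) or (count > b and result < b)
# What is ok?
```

Trace:
`result = 23` → result = 23
`count = 9` → count = 9
`b = 14` → b = 14
`ok = (result > count) or (count > b and result < b)` → ok = True
So ok = True

Answer: True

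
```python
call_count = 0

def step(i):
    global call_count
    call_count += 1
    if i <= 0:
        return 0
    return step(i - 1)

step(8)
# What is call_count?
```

Linear recursion stepping by 1: 9 calls from i=8 down to ≤0.

Answer: 9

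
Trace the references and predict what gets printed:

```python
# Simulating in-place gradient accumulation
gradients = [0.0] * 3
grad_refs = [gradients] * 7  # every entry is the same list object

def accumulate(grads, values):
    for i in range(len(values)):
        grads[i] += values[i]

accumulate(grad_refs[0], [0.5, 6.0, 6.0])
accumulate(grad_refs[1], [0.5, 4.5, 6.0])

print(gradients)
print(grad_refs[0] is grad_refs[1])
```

Key concept: gradient accumulation aliasing.
Step by step:
`gradients = [0.0] * 3` → gradients = [0.0, 0.0, 0.0]
`grad_refs = [gradients] * 7` → grad_refs = [[0.0, 0.0, 0.0], [0.0, 0.0, 0.0], [0.0, 0.0, 0.0], [0.0, 0.0, 0.0], [0.0, 0.0, 0.0], [0.0, 0.0, 0.0], [0.0, 0.0, 0.0]]
`accumulate(grad_refs[0], [0.5, 6.0, 6.0])` → gradients = [0.5, 6.0, 6.0]; grad_refs = [[0.5, 6.0, 6.0], [0.5, 6.0, 6.0], [0.5, 6.0, 6.0], [0.5, 6.0, 6.0], [0.5, 6.0, 6.0], [0.5, 6.0, 6.0], [0.5, 6.0, 6.0]]
`accumulate(grad_refs[1], [0.5, 4.5, 6.0])` → gradients = [1.0, 10.5, 12.0]; grad_refs = [[1.0, 10.5, 12.0], [1.0, 10.5, 12.0], [1.0, 10.5, 12.0], [1.0, 10.5, 12.0], [1.0, 10.5, 12.0], [1.0, 10.5, 12.0], [1.0, 10.5, 12.0]]
`print(gradients)` → prints [1.0, 10.5, 12.0]
`print(grad_refs[0] is grad_refs[1])` → prints True

Answer:
[1.0, 10.5, 12.0]
True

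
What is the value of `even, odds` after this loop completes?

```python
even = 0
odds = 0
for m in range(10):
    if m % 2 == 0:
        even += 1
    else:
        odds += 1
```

Count evens and odds in range(10)
`even, odds` takes the values: (0, 0) → (1, 0) → (1, 1) → (2, 1) → (2, 2) → (3, 2) → (3, 3) → (4, 3) → (4, 4) → (5, 4) → (5, 5)

Answer: 5, 5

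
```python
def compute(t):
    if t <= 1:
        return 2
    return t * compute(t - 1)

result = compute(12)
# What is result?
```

compute(12) = 12 * 11 * 10 * 9 * 8 * 7 * 6 * 5 * 4 * 3 * 2 * 2 = 958003200

Answer: 958003200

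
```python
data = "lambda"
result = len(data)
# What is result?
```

Trace:
`data = "lambda"` → data = 'lambda'
`result = len(data)` → result = 6
So result = 6

Answer: 6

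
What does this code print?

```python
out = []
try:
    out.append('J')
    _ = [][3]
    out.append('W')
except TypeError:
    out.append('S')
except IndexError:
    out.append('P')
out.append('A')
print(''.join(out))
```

Execution trace: 'J' (try body) → 'P' (except IndexError) → 'A' (after the try/except). Output: JPA

Answer: JPA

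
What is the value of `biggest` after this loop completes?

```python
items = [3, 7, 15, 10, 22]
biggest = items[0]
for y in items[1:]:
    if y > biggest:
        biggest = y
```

Maximum of [3, 7, 15, 10, 22]
`biggest` takes the values: 3 → 7 → 15 → 22

Answer: 22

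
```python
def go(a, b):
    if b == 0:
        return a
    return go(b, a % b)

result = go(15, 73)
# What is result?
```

go(15, 73) -> go(73, 15) -> go(15, 13) -> go(13, 2) -> go(2, 1) -> go(1, 0) -> 1

Answer: 1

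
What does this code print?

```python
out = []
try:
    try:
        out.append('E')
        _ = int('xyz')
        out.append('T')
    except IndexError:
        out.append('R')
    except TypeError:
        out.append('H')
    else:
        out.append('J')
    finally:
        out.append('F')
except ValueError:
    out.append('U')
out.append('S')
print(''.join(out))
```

Execution trace: 'E' (try body) → 'F' (finally) → 'U' (outer except ValueError) → 'S' (after the try/except). Output: EFUS

Answer: EFUS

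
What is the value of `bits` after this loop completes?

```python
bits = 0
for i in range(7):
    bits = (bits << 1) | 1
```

Build 7 consecutive 1-bits: 0b1111111
`bits` takes the values: 0 → 1 → 3 → 7 → 15 → 31 → 63 → 127

Answer: 127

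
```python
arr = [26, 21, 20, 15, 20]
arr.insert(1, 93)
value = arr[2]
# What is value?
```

Trace:
`arr = [26, 21, 20, 15, 20]` → arr = [26, 21, 20, 15, 20]
`arr.insert(1, 93)` → arr = [26, 93, 21, 20, 15, 20]
`value = arr[2]` → value = 21
So value = 21

Answer: 21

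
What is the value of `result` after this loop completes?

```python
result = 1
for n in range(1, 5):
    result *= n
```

4! = 24
`result` takes the values: 1 → 2 → 6 → 24

Answer: 24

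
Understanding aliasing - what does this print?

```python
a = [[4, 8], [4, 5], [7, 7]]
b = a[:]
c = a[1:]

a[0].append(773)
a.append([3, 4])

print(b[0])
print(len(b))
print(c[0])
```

Key concept: slice with nested mutation.
Step by step:
`a = [[4, 8], [4, 5], [7, 7]]` → a = [[4, 8], [4, 5], [7, 7]]
`b = a[:]` → b = [[4, 8], [4, 5], [7, 7]]
`c = a[1:]` → c = [[4, 5], [7, 7]]
`a[0].append(773)` → a = [[4, 8, 773], [4, 5], [7, 7]]; b = [[4, 8, 773], [4, 5], [7, 7]]
`a.append([3, 4])` → a = [[4, 8, 773], [4, 5], [7, 7], [3, 4]]
`print(b[0])` → prints [4, 8, 773]
`print(len(b))` → prints 3
`print(c[0])` → prints [4, 5]

Answer:
[4, 8, 773]
3
[4, 5]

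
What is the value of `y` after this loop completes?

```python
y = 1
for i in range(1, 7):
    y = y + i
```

Start at 1, add 1 through 6
`y` takes the values: 1 → 2 → 4 → 7 → 11 → 16 → 22

Answer: 22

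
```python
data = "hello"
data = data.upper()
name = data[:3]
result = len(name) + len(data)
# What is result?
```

Trace:
`data = "hello"` → data = 'hello'
`data = data.upper()` → data = 'HELLO'
`name = data[:3]` → name = 'HEL'
`result = len(name) + len(data)` → result = 8
So result = 8

Answer: 8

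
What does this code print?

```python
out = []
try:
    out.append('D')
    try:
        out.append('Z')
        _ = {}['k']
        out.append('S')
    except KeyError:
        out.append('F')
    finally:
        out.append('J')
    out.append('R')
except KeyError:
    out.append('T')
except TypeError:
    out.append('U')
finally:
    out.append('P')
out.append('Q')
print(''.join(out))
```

Execution trace: 'D' (try body) → 'Z' (inner try body) → 'F' (inner except KeyError) → 'J' (inner finally) → 'R' (try body, no exception) → 'P' (finally) → 'Q' (after the try/except). Output: DZFJRPQ

Answer: DZFJRPQ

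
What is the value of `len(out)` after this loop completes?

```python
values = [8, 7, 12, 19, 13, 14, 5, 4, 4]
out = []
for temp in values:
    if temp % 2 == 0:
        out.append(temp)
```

Count even numbers in [8, 7, 12, 19, 13, 14, 5, 4, 4]
`out` takes the values: [] → [8] → [8, 12] → [8, 12, 14] → [8, 12, 14, 4] → [8, 12, 14, 4, 4]
So `len(out)` = 5

Answer: 5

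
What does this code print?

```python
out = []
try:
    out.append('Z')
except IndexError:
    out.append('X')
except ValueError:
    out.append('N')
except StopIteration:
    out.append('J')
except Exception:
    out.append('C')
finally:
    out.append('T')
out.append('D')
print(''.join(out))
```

Execution trace: 'Z' (try body, no exception) → 'T' (finally) → 'D' (after the try/except). Output: ZTD

Answer: ZTD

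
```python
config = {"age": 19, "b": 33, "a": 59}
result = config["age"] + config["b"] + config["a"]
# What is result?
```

Trace:
`config = {"age": 19, "b": 33, "a": 59}` → config = {'age': 19, 'b': 33, 'a': 59}
`result = config["age"] + config["b"] + config["a"]` → result = 111
So result = 111

Answer: 111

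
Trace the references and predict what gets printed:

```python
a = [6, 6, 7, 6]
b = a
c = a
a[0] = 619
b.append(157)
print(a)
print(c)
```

Key concept: multiple aliases.
Step by step:
`a = [6, 6, 7, 6]` → a = [6, 6, 7, 6]
`b = a` → b = [6, 6, 7, 6] (same object as a)
`c = a` → c = [6, 6, 7, 6] (same object as a, b)
`a[0] = 619` → a = [619, 6, 7, 6] (same object as b, c); b = [619, 6, 7, 6] (same object as a, c); c = [619, 6, 7, 6] (same object as a, b)
`b.append(157)` → a = [619, 6, 7, 6, 157] (same object as b, c); b = [619, 6, 7, 6, 157] (same object as a, c); c = [619, 6, 7, 6, 157] (same object as a, b)
`print(a)` → prints [619, 6, 7, 6, 157]
`print(c)` → prints [619, 6, 7, 6, 157]

Answer:
[619, 6, 7, 6, 157]
[619, 6, 7, 6, 157]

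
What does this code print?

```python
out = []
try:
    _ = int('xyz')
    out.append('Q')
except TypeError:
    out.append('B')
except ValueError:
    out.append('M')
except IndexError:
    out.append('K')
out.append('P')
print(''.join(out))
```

Execution trace: 'M' (except ValueError) → 'P' (after the try/except). Output: MP

Answer: MP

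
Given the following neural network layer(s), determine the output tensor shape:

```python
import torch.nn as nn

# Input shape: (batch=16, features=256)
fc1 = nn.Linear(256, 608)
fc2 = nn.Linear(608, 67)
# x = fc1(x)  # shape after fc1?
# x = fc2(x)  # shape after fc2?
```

Input: (16, 256) -> after fc1: (16, 608) -> Output: (16, 67)

Answer: (16, 67)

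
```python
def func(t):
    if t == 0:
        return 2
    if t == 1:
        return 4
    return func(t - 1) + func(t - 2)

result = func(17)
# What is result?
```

Build up from base cases: func(0)=2, func(1)=4, func(2)=6, func(3)=10, func(4)=16, func(5)=26, func(6)=42, ..., func(17)=8362

Answer: 8362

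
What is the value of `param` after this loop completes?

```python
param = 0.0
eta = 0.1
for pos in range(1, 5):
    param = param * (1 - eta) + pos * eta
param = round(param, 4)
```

Moving average with lr=0.1
`param` takes the values: 0.0 → 0.1 → 0.29 → 0.561 → 0.9049

Answer: 0.9049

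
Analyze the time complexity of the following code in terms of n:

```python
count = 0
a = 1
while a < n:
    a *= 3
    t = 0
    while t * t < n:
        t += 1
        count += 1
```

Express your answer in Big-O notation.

Each loop level contributes: log n × √n. Multiplying the contributions gives O(√n log n).

Answer: O(√n log n)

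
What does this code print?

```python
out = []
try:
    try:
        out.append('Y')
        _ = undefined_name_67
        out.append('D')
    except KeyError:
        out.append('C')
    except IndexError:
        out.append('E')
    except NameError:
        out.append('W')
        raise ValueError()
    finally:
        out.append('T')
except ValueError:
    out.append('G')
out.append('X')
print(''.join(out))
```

Execution trace: 'Y' (inner try body) → 'W' (inner except NameError) → 'T' (inner finally) → 'G' (outer except ValueError) → 'X' (after the try/except). Output: YWTGX

Answer: YWTGX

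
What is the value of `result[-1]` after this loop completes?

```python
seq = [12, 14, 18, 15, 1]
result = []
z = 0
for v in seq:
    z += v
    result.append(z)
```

Cumulative sum ends at 60
`result` takes the values: [] → [12] → [12, 26] → [12, 26, 44] → [12, 26, 44, 59] → [12, 26, 44, 59, 60]
So `result[-1]` = 60

Answer: 60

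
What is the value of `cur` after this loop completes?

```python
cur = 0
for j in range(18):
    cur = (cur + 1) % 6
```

Increment mod 6, 18 times = 0
`cur` takes the values: 0 → 1 → 2 → 3 → 4 → 5 → 0 → 1 → 2 → 3 → 4 → 5 → 0 → 1 → 2 → 3 → 4 → 5 → 0

Answer: 0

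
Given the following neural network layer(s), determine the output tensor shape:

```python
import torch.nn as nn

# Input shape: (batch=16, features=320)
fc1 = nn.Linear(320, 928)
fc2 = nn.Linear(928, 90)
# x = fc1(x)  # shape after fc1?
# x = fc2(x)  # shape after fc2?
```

Input: (16, 320) -> after fc1: (16, 928) -> Output: (16, 90)

Answer: (16, 90)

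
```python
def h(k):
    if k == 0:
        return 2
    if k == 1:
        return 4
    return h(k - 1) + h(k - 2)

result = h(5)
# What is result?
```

Build up from base cases: h(0)=2, h(1)=4, h(2)=6, h(3)=10, h(4)=16, h(5)=26

Answer: 26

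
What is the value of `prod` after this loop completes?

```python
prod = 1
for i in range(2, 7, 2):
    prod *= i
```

Product of even numbers 2 to 6
`prod` takes the values: 1 → 2 → 8 → 48

Answer: 48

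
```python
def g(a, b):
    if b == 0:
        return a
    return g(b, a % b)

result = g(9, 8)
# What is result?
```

g(9, 8) -> g(8, 1) -> g(1, 0) -> 1

Answer: 1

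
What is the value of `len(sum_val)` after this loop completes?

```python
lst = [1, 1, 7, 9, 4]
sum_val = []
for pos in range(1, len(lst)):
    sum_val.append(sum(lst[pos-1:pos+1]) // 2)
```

Number of 2-element averages
`sum_val` takes the values: [] → [1] → [1, 4] → [1, 4, 8] → [1, 4, 8, 6]
So `len(sum_val)` = 4

Answer: 4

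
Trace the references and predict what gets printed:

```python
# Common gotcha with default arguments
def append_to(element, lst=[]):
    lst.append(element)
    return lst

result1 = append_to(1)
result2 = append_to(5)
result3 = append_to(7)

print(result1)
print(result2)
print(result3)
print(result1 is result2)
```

Key concept: mutable default argument gotcha.
Step by step:
`result1 = append_to(1)` → result1 = [1]
`result2 = append_to(5)` → result1 = [1, 5] (same object as result2); result2 = [1, 5] (same object as result1)
`result3 = append_to(7)` → result1 = [1, 5, 7] (same object as result2, result3); result2 = [1, 5, 7] (same object as result1, result3); result3 = [1, 5, 7] (same object as result1, result2)
`print(result1)` → prints [1, 5, 7]
`print(result2)` → prints [1, 5, 7]
`print(result3)` → prints [1, 5, 7]
`print(result1 is result2)` → prints True

Answer:
[1, 5, 7]
[1, 5, 7]
[1, 5, 7]
True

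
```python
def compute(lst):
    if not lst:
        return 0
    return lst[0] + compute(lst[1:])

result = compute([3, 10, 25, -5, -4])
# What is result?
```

3 + 10 + 25 + (-5) + (-4) + 0 = 29

Answer: 29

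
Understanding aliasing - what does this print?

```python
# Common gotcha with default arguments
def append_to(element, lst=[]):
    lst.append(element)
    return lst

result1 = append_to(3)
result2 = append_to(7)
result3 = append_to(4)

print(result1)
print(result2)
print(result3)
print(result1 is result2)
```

Key concept: mutable default argument gotcha.
Step by step:
`result1 = append_to(3)` → result1 = [3]
`result2 = append_to(7)` → result1 = [3, 7] (same object as result2); result2 = [3, 7] (same object as result1)
`result3 = append_to(4)` → result1 = [3, 7, 4] (same object as result2, result3); result2 = [3, 7, 4] (same object as result1, result3); result3 = [3, 7, 4] (same object as result1, result2)
`print(result1)` → prints [3, 7, 4]
`print(result2)` → prints [3, 7, 4]
`print(result3)` → prints [3, 7, 4]
`print(result1 is result2)` → prints True

Answer:
[3, 7, 4]
[3, 7, 4]
[3, 7, 4]
True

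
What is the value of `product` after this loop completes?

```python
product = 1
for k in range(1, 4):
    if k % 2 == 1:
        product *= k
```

Product of odd numbers 1 to 3
`product` takes the values: 1 → 3

Answer: 3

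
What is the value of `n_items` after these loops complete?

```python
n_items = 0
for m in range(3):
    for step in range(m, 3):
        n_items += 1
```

Upper triangle: 3 + 2 + ... + 1
`n_items` takes the values: 0 → 1 → 2 → 3 → 4 → 5 → 6

Answer: 6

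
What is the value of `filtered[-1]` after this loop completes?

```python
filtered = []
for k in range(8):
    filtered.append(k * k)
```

Last element of squares 0 to 7
`filtered` takes the values: [] → [0] → [0, 1] → [0, 1, 4] → [0, 1, 4, 9] → [0, 1, 4, 9, 16] → [0, 1, 4, 9, 16, 25] → [0, 1, 4, 9, 16, 25, 36] → [0, 1, 4, 9, 16, 25, 36, 49]
So `filtered[-1]` = 49

Answer: 49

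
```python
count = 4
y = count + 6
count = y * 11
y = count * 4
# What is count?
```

Trace:
`count = 4` → count = 4
`y = count + 6` → y = 10
`count = y * 11` → count = 110
`y = count * 4` → y = 440
So count = 110

Answer: 110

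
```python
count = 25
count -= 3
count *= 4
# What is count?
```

Trace:
`count = 25` → count = 25
`count -= 3` → count = 22
`count *= 4` → count = 88
So count = 88

Answer: 88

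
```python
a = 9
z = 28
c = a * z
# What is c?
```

Trace:
`a = 9` → a = 9
`z = 28` → z = 28
`c = a * z` → c = 252
So c = 252

Answer: 252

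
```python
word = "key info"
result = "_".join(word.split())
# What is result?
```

Trace:
`word = "key info"` → word = 'key info'
`result = "_".join(word.split())` → result = 'key_info'
So result = 'key_info'

Answer: 'key_info'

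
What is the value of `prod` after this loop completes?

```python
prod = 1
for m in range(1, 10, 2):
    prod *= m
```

Product of 1, 3, 5, ... up to 9
`prod` takes the values: 1 → 3 → 15 → 105 → 945

Answer: 945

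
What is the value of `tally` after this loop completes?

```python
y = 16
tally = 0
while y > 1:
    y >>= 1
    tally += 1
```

Count right shifts until 1
`tally` takes the values: 0 → 1 → 2 → 3 → 4

Answer: 4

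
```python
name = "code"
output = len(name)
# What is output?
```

Trace:
`name = "code"` → name = 'code'
`output = len(name)` → output = 4
So output = 4

Answer: 4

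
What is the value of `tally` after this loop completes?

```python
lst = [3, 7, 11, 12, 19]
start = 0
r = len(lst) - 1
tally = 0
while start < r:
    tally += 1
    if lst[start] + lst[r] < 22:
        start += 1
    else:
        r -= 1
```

Steps to find pair summing to 22
`tally` takes the values: 0 → 1 → 2 → 3 → 4

Answer: 4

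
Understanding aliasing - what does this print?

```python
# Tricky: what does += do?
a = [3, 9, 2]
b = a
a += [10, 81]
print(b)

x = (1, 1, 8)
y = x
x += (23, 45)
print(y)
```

Key concept: += behavior differs for mutable vs immutable.
Step by step:
`a = [3, 9, 2]` → a = [3, 9, 2]
`b = a` → b = [3, 9, 2] (same object as a)
`a += [10, 81]` → a = [3, 9, 2, 10, 81] (same object as b); b = [3, 9, 2, 10, 81] (same object as a)
`print(b)` → prints [3, 9, 2, 10, 81]
`x = (1, 1, 8)` → x = (1, 1, 8)
`y = x` → y = (1, 1, 8)
`x += (23, 45)` → x = (1, 1, 8, 23, 45)
`print(y)` → prints (1, 1, 8)

Answer:
[3, 9, 2, 10, 81]
(1, 1, 8)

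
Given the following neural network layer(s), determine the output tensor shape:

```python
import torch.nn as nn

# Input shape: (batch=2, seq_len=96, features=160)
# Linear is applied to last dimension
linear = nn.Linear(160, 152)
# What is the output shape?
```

Input: (2, 96, 160) -> Output: (2, 96, 152)

Answer: (2, 96, 152)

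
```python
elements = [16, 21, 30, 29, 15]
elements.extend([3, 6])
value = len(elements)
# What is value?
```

Trace:
`elements = [16, 21, 30, 29, 15]` → elements = [16, 21, 30, 29, 15]
`elements.extend([3, 6])` → elements = [16, 21, 30, 29, 15, 3, 6]
`value = len(elements)` → value = 7
So value = 7

Answer: 7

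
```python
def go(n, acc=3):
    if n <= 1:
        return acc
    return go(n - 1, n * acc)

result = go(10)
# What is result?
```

Accumulator trace (n, acc): (10, 3) -> (9, 30) -> (8, 270) -> (7, 2160) -> (6, 15120) -> (5, 90720) -> (4, 453600) -> (3, 1814400) -> (2, 5443200) -> (1, 10886400) -> return 10886400

Answer: 10886400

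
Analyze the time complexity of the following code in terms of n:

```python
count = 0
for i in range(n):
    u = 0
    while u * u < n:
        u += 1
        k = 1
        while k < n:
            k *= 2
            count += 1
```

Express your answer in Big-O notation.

Each loop level contributes: n × √n × log n. Multiplying the contributions gives O(n√n log n).

Answer: O(n√n log n)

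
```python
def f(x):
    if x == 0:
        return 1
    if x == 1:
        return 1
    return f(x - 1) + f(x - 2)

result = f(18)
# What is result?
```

Build up from base cases: f(0)=1, f(1)=1, f(2)=2, f(3)=3, f(4)=5, f(5)=8, f(6)=13, ..., f(18)=4181

Answer: 4181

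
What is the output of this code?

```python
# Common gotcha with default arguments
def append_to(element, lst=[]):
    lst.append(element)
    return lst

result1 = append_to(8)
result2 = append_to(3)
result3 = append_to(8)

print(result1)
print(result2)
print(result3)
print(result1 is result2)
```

Key concept: mutable default argument gotcha.
Step by step:
`result1 = append_to(8)` → result1 = [8]
`result2 = append_to(3)` → result1 = [8, 3] (same object as result2); result2 = [8, 3] (same object as result1)
`result3 = append_to(8)` → result1 = [8, 3, 8] (same object as result2, result3); result2 = [8, 3, 8] (same object as result1, result3); result3 = [8, 3, 8] (same object as result1, result2)
`print(result1)` → prints [8, 3, 8]
`print(result2)` → prints [8, 3, 8]
`print(result3)` → prints [8, 3, 8]
`print(result1 is result2)` → prints True

Answer:
[8, 3, 8]
[8, 3, 8]
[8, 3, 8]
True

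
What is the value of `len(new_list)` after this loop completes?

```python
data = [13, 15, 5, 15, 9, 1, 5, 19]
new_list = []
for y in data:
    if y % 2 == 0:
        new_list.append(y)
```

Count even numbers in [13, 15, 5, 15, 9, 1, 5, 19]
`new_list` takes the values: []
So `len(new_list)` = 0

Answer: 0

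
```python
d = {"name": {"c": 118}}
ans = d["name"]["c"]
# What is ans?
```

Trace:
`d = {"name": {"c": 118}}` → d = {'name': {'c': 118}}
`ans = d["name"]["c"]` → ans = 118
So ans = 118

Answer: 118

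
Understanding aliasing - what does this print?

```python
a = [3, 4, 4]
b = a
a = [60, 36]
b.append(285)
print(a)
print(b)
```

Key concept: rebinding vs mutation: a is rebound to a new list, b still points at the original.
Step by step:
`a = [3, 4, 4]` → a = [3, 4, 4]
`b = a` → b = [3, 4, 4] (same object as a)
`a = [60, 36]` → a = [60, 36]
`b.append(285)` → b = [3, 4, 4, 285]
`print(a)` → prints [60, 36]
`print(b)` → prints [3, 4, 4, 285]

Answer:
[60, 36]
[3, 4, 4, 285]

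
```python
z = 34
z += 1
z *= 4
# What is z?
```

Trace:
`z = 34` → z = 34
`z += 1` → z = 35
`z *= 4` → z = 140
So z = 140

Answer: 140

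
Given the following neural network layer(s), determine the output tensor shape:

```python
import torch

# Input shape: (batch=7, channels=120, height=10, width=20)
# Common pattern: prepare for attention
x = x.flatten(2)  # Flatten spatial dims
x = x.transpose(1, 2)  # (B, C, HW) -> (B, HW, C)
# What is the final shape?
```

Input: (7, 120, 10, 20) -> after flatten(2): (7, 120, 200) -> Output: (7, 200, 120)

Answer: (7, 200, 120)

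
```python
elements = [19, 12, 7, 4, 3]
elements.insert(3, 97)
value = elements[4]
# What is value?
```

Trace:
`elements = [19, 12, 7, 4, 3]` → elements = [19, 12, 7, 4, 3]
`elements.insert(3, 97)` → elements = [19, 12, 7, 97, 4, 3]
`value = elements[4]` → value = 4
So value = 4

Answer: 4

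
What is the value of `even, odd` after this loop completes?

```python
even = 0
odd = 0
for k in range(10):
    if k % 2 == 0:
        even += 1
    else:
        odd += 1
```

Count evens and odds in range(10)
`even, odd` takes the values: (0, 0) → (1, 0) → (1, 1) → (2, 1) → (2, 2) → (3, 2) → (3, 3) → (4, 3) → (4, 4) → (5, 4) → (5, 5)

Answer: 5, 5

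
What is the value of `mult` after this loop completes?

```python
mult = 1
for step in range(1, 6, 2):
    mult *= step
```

Product of 1, 3, 5, ... up to 5
`mult` takes the values: 1 → 3 → 15

Answer: 15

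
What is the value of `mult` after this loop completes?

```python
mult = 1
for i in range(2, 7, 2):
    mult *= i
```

Product of even numbers 2 to 6
`mult` takes the values: 1 → 2 → 8 → 48

Answer: 48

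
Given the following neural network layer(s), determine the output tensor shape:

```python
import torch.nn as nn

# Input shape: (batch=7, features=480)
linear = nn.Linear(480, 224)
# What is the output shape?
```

Input: (7, 480) -> Output: (7, 224)

Answer: (7, 224)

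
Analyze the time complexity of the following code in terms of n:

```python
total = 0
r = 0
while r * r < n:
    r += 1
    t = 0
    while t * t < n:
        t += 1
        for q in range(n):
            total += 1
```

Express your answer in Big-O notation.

Each loop level contributes: √n × √n × n. Multiplying the contributions gives O(n^2).

Answer: O(n^2)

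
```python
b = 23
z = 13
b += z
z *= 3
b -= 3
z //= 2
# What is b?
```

Trace:
`b = 23` → b = 23
`z = 13` → z = 13
`b += z` → b = 36
`z *= 3` → z = 39
`b -= 3` → b = 33
`z //= 2` → z = 19
So b = 33

Answer: 33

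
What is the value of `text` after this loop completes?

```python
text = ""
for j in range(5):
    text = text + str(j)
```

Concatenate digits 0 to 4
`text` takes the values: "" → "0" → "01" → "012" → "0123" → "01234"

Answer: "01234"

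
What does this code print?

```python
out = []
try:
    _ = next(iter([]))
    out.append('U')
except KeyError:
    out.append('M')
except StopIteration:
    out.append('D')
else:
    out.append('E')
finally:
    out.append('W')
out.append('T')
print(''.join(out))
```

Execution trace: 'D' (except StopIteration) → 'W' (finally) → 'T' (after the try/except). Output: DWT

Answer: DWT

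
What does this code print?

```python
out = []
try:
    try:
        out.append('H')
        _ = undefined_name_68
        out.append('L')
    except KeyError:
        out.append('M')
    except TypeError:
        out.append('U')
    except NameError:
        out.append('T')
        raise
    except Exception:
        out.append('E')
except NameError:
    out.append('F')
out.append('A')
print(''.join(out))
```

Execution trace: 'H' (inner try body) → 'T' (inner except NameError) → 'F' (outer except NameError) → 'A' (after the try/except). Output: HTFA

Answer: HTFA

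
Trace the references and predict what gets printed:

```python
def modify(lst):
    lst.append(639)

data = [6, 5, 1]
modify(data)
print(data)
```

Key concept: function modifies passed list.
Step by step:
`data = [6, 5, 1]` → data = [6, 5, 1]
`modify(data)` → data = [6, 5, 1, 639]
`print(data)` → prints [6, 5, 1, 639]

Answer: [6, 5, 1, 639]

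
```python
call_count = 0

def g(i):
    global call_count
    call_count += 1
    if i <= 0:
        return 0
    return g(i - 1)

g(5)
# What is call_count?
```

Linear recursion stepping by 1: 6 calls from i=5 down to ≤0.

Answer: 6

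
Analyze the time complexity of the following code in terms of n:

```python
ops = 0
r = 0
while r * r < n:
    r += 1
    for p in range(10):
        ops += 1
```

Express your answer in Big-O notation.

Each loop level contributes: √n × 1. Multiplying the contributions gives O(√n).

Answer: O(√n)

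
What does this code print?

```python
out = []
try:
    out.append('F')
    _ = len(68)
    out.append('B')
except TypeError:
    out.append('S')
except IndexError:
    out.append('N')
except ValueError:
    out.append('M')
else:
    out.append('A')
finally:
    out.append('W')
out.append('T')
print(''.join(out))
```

Execution trace: 'F' (try body) → 'S' (except TypeError) → 'W' (finally) → 'T' (after the try/except). Output: FSWT

Answer: FSWT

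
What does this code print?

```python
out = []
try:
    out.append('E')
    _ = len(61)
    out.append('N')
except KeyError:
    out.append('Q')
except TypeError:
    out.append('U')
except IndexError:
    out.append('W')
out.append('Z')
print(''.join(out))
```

Execution trace: 'E' (try body) → 'U' (except TypeError) → 'Z' (after the try/except). Output: EUZ

Answer: EUZ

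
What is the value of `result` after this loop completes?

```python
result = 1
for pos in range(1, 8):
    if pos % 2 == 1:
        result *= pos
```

Product of odd numbers 1 to 7
`result` takes the values: 1 → 3 → 15 → 105

Answer: 105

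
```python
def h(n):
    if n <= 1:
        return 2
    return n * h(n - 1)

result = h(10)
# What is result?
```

h(10) = 10 * 9 * 8 * 7 * 6 * 5 * 4 * 3 * 2 * 2 = 7257600

Answer: 7257600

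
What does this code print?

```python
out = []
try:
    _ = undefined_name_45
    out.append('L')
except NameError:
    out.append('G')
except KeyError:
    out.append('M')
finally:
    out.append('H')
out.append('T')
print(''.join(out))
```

Execution trace: 'G' (except NameError) → 'H' (finally) → 'T' (after the try/except). Output: GHT

Answer: GHT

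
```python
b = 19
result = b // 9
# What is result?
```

Trace:
`b = 19` → b = 19
`result = b // 9` → result = 2
So result = 2

Answer: 2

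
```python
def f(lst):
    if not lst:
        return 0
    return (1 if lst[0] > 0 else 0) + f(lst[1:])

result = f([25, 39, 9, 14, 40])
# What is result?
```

Count of positive elements in [25, 39, 9, 14, 40] = 5

Answer: 5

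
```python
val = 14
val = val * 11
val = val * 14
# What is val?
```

Trace:
`val = 14` → val = 14
`val = val * 11` → val = 154
`val = val * 14` → val = 2156
So val = 2156

Answer: 2156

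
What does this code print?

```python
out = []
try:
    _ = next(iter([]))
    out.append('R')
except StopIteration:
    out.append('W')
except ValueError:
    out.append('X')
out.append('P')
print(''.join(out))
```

Execution trace: 'W' (except StopIteration) → 'P' (after the try/except). Output: WP

Answer: WP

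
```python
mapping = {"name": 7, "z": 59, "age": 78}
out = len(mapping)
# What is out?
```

Trace:
`mapping = {"name": 7, "z": 59, "age": 78}` → mapping = {'name': 7, 'z': 59, 'age': 78}
`out = len(mapping)` → out = 3
So out = 3

Answer: 3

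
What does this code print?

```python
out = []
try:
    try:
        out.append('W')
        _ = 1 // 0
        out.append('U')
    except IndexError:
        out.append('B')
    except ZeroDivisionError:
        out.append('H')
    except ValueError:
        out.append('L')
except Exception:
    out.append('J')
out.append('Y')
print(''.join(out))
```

Execution trace: 'W' (inner try body) → 'H' (inner except ZeroDivisionError) → 'Y' (after the try/except). Output: WHY

Answer: WHY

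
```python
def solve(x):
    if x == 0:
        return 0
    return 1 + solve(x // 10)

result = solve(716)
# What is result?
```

Count of digits of 716: 3

Answer: 3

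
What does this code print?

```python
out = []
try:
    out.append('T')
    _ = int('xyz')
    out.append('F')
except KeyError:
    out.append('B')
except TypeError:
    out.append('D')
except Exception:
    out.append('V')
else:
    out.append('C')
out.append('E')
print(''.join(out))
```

Execution trace: 'T' (try body) → 'V' (except Exception) → 'E' (after the try/except). Output: TVE

Answer: TVE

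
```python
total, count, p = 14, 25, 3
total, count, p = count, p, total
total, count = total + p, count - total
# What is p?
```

Trace:
`total, count, p = 14, 25, 3` → total = 14; count = 25; p = 3
`total, count, p = count, p, total` → total = 25; count = 3; p = 14
`total, count = total + p, count - total` → total = 39; count = -22
So p = 14

Answer: 14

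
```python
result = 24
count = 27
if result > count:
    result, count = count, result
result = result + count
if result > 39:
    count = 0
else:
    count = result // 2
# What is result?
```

Trace:
`result = 24` → result = 24
`count = 27` → count = 27
`if result > count: ...` → result > count is False → no variable changes
`result = result + count` → result = 51
`if result > 39: ...` → result > 39 is True → count = 0
So result = 51

Answer: 51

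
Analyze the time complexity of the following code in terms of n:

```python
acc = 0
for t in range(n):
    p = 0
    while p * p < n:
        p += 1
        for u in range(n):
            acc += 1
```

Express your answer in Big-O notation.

Each loop level contributes: n × √n × n. Multiplying the contributions gives O(n^2√n).

Answer: O(n^2√n)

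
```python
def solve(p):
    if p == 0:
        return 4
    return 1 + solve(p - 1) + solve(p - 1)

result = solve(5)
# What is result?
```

solve(p) = 1 + 2·solve(p-1), solve(0)=4. Closed form: (4+1)·2^5 - 1 = 159.

Answer: 159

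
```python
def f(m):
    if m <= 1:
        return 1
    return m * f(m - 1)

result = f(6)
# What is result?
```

f(6) = 6 * 5 * 4 * 3 * 2 * 1 = 720

Answer: 720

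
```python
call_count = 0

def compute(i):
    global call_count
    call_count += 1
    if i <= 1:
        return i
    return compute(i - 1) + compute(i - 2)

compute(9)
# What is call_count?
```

Calls(i) = 1 + Calls(i-1) + Calls(i-2); Calls(0)=Calls(1)=1. For i=9 this gives 109.

Answer: 109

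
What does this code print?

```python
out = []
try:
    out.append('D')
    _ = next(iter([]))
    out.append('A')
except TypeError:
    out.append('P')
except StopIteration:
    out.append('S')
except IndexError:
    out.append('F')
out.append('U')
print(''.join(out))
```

Execution trace: 'D' (try body) → 'S' (except StopIteration) → 'U' (after the try/except). Output: DSU

Answer: DSU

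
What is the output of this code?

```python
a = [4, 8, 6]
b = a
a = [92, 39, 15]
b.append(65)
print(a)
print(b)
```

Key concept: rebinding vs mutation: a is rebound to a new list, b still points at the original.
Step by step:
`a = [4, 8, 6]` → a = [4, 8, 6]
`b = a` → b = [4, 8, 6] (same object as a)
`a = [92, 39, 15]` → a = [92, 39, 15]
`b.append(65)` → b = [4, 8, 6, 65]
`print(a)` → prints [92, 39, 15]
`print(b)` → prints [4, 8, 6, 65]

Answer:
[92, 39, 15]
[4, 8, 6, 65]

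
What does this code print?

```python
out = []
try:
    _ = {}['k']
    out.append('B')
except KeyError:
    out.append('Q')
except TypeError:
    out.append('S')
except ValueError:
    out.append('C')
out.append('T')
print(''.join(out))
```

Execution trace: 'Q' (except KeyError) → 'T' (after the try/except). Output: QT

Answer: QT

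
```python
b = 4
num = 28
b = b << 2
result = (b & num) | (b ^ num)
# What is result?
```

Trace:
`b = 4` → b = 4
`num = 28` → num = 28
`b = b << 2` → b = 16
`result = (b & num) | (b ^ num)` → result = 28
So result = 28

Answer: 28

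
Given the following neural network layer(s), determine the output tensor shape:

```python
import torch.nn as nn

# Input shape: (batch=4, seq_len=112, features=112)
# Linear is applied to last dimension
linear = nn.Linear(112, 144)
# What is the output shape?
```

Input: (4, 112, 112) -> Output: (4, 112, 144)

Answer: (4, 112, 144)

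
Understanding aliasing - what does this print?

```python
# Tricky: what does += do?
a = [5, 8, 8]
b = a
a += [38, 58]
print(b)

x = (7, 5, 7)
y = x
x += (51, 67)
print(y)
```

Key concept: += behavior differs for mutable vs immutable.
Step by step:
`a = [5, 8, 8]` → a = [5, 8, 8]
`b = a` → b = [5, 8, 8] (same object as a)
`a += [38, 58]` → a = [5, 8, 8, 38, 58] (same object as b); b = [5, 8, 8, 38, 58] (same object as a)
`print(b)` → prints [5, 8, 8, 38, 58]
`x = (7, 5, 7)` → x = (7, 5, 7)
`y = x` → y = (7, 5, 7)
`x += (51, 67)` → x = (7, 5, 7, 51, 67)
`print(y)` → prints (7, 5, 7)

Answer:
[5, 8, 8, 38, 58]
(7, 5, 7)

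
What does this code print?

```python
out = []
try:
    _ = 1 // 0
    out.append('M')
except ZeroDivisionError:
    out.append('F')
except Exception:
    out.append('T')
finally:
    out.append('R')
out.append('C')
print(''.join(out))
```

Execution trace: 'F' (except ZeroDivisionError) → 'R' (finally) → 'C' (after the try/except). Output: FRC

Answer: FRC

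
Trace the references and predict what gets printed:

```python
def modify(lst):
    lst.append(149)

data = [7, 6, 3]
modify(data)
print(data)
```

Key concept: function modifies passed list.
Step by step:
`data = [7, 6, 3]` → data = [7, 6, 3]
`modify(data)` → data = [7, 6, 3, 149]
`print(data)` → prints [7, 6, 3, 149]

Answer: [7, 6, 3, 149]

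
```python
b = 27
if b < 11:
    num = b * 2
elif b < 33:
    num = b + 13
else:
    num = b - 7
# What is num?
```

Trace:
`b = 27` → b = 27
`if b < 11: ...` → b < 11 is False, b < 33 is True → num = 40
So num = 40

Answer: 40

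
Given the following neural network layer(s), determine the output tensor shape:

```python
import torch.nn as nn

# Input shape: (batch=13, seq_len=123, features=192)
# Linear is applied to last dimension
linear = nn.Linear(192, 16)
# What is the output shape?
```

Input: (13, 123, 192) -> Output: (13, 123, 16)

Answer: (13, 123, 16)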